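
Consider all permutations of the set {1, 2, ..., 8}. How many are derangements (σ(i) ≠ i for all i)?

!8 = 8! · Σ_{k=0}^{8} (-1)^k/k!
= 8! - 8!/1! + 8!/2! - 8!/3! + 8!/4! - 8!/5! + 8!/6! - 8!/7! + 8!/8!
= 40320 - 40320 + 20160 - 6720 + 1680 - 336 + 56 - 8 + 1
= 14833

14833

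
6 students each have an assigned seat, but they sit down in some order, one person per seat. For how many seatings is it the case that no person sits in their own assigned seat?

265

The subfactorial !6 = [6!/e] (nearest integer).
6! = 720, and 720/e ≈ 264.87, so !6 = 265.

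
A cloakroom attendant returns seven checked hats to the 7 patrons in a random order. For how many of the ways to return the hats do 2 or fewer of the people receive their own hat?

4633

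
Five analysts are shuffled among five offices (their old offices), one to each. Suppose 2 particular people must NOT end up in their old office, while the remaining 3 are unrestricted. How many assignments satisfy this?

78

Let A_j be the event that the j-th constrained one is fixed. By inclusion-exclusion over the 2 events:
Σ_{j=0}^{2} (-1)^j C(2,j)(5-j)!
= C(2,0)·5! - C(2,1)·4! + C(2,2)·3!
= 120 - 48 + 6
= 78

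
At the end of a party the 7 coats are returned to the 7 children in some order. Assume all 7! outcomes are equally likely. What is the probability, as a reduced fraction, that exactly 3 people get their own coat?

1/16

Favorable outcomes: C(7,3)·!4 = 35·9 = 315.
Total outcomes: 7! = 5040.
Probability = 315/5040 = 1/16.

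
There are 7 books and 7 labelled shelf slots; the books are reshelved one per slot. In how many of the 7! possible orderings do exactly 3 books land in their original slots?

315

Pick the 3 fixed positions: C(7,3) = 35 ways.
The other 4 form a derangement: !4 = 9.
Total: 35 × 9 = 315.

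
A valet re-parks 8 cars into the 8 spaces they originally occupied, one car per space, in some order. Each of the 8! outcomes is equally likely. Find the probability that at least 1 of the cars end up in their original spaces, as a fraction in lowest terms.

3641/5760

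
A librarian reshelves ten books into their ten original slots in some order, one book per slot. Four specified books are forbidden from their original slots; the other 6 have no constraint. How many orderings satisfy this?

2399760

Let A_j be the event that the j-th constrained one is fixed. By inclusion-exclusion over the 4 events:
Σ_{j=0}^{4} (-1)^j C(4,j)(10-j)!
= C(4,0)·10! - C(4,1)·9! + C(4,2)·8! - C(4,3)·7! + C(4,4)·6!
= 3628800 - 1451520 + 241920 - 20160 + 720
= 2399760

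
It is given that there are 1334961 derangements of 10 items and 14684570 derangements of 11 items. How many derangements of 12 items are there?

!12 = (12-1)·(!11 + !10) = 11·(14684570 + 1334961) = 11·16019531 = 176214841.

176214841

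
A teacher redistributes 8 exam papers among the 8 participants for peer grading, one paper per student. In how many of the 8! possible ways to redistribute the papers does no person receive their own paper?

The subfactorial !8 = [8!/e] (nearest integer).
8! = 40320, and 40320/e ≈ 14832.90, so !8 = 14833.

14833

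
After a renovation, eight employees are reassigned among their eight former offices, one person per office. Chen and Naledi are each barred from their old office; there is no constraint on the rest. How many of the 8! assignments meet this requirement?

Let A_j be the event that the j-th constrained one is fixed. By inclusion-exclusion over the 2 events:
Σ_{j=0}^{2} (-1)^j C(2,j)(8-j)!
= C(2,0)·8! - C(2,1)·7! + C(2,2)·6!
= 40320 - 10080 + 720
= 30960

30960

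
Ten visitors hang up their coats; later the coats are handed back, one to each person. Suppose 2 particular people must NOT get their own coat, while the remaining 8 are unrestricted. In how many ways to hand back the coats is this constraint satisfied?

Inclusion-exclusion on the 2 forbidden self-matches:
Σ_{j=0}^{2} (-1)^j C(2,j)(10-j)!
= C(2,0)·10! - C(2,1)·9! + C(2,2)·8!
= 3628800 - 725760 + 40320
= 2943360

2943360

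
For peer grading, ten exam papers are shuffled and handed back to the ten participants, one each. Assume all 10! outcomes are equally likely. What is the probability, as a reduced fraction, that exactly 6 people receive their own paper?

1/1920

Favorable outcomes: C(10,6)·!4 = 210·9 = 1890.
Total outcomes: 10! = 3628800.
Probability = 1890/3628800 = 1/1920.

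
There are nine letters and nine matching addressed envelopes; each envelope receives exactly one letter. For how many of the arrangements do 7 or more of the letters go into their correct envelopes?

37

Sum C(9,i)·!(9-i) for i = 7..9:
  i=7: C(9,7)·!2 = 36·1 = 36
  i=8: C(9,8)·!1 = 9·0 = 0
  i=9: C(9,9)·!0 = 1·1 = 1
Total = 37.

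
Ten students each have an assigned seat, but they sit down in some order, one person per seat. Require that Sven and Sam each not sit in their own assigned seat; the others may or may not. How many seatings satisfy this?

Inclusion-exclusion on the 2 forbidden self-matches:
Σ_{j=0}^{2} (-1)^j C(2,j)(10-j)!
= C(2,0)·10! - C(2,1)·9! + C(2,2)·8!
= 3628800 - 725760 + 40320
= 2943360

2943360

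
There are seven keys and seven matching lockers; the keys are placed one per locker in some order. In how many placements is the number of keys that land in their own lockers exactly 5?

21

Pick the 5 fixed positions: C(7,5) = 21 ways.
The remaining 2 must be deranged: !2 = 1.
Total: 21 × 1 = 21.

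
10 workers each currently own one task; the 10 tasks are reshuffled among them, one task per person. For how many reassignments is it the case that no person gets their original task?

!10 is the nearest integer to 10!/e.
10! = 3628800, and 3628800/e ≈ 1334960.92, so !10 = 1334961.

1334961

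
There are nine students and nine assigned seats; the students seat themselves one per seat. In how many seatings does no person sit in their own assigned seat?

133496

Recurrence: !9 = 9·!8 + (-1)^9.
!9 = 9·14833 - 1 = 133496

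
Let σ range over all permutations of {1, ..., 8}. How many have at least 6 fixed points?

29

# with exactly i fixed is C(8,i)·!(8-i); sum over i=6..8:
  i=6: C(8,6)·!2 = 28·1 = 28
  i=7: C(8,7)·!1 = 8·0 = 0
  i=8: C(8,8)·!0 = 1·1 = 1
Total = 29.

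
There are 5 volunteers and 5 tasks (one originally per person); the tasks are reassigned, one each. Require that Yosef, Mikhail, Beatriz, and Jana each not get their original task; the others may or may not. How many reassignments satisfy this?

53

Inclusion-exclusion on the 4 forbidden self-matches:
Σ_{j=0}^{4} (-1)^j C(4,j)(5-j)!
= C(4,0)·5! - C(4,1)·4! + C(4,2)·3! - C(4,3)·2! + C(4,4)·1!
= 120 - 96 + 36 - 8 + 1
= 53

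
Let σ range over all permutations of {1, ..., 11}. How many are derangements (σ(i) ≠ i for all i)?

14684570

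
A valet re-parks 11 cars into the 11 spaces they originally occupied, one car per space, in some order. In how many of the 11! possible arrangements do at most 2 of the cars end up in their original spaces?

36711421

Sum C(11,i)·!(11-i) for i = 0..2:
  i=0: C(11,0)·!11 = 1·14684570 = 14684570
  i=1: C(11,1)·!10 = 11·1334961 = 14684571
  i=2: C(11,2)·!9 = 55·133496 = 7342280
Total = 36711421.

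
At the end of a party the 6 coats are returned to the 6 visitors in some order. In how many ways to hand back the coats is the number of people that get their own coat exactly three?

40

Pick the 3 fixed positions: C(6,3) = 20 ways.
The remaining 3 must be deranged: !3 = 2.
Total: 20 × 2 = 40.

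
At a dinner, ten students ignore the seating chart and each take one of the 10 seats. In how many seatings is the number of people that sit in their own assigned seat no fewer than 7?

286

Sum C(10,i)·!(10-i) for i = 7..10:
  i=7: C(10,7)·!3 = 120·2 = 240
  i=8: C(10,8)·!2 = 45·1 = 45
  i=9: C(10,9)·!1 = 10·0 = 0
  i=10: C(10,10)·!0 = 1·1 = 1
Total = 286.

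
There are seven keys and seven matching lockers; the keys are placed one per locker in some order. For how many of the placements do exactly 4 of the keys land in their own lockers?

70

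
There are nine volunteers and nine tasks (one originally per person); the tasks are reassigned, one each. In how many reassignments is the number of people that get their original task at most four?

361541

Sum C(9,i)·!(9-i) for i = 0..4:
  i=0: C(9,0)·!9 = 1·133496 = 133496
  i=1: C(9,1)·!8 = 9·14833 = 133497
  i=2: C(9,2)·!7 = 36·1854 = 66744
  i=3: C(9,3)·!6 = 84·265 = 22260
  i=4: C(9,4)·!5 = 126·44 = 5544
Total = 361541.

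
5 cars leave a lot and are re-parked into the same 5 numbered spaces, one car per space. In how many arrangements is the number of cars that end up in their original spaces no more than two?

Sum C(5,i)·!(5-i) for i = 0..2:
  i=0: C(5,0)·!5 = 1·44 = 44
  i=1: C(5,1)·!4 = 5·9 = 45
  i=2: C(5,2)·!3 = 10·2 = 20
Total = 109.

109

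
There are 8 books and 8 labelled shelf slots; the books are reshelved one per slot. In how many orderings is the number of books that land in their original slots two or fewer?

# with exactly i fixed is C(8,i)·!(8-i); sum over i=0..2:
  i=0: C(8,0)·!8 = 1·14833 = 14833
  i=1: C(8,1)·!7 = 8·1854 = 14832
  i=2: C(8,2)·!6 = 28·265 = 7420
Total = 37085.

37085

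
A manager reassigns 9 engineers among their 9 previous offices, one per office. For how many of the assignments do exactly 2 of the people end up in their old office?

66744

Choose which 2 of the 9 are fixed: C(9,2) = 36.
The remaining 7 must be deranged: !7 = 1854.
Total: 36 × 1854 = 66744.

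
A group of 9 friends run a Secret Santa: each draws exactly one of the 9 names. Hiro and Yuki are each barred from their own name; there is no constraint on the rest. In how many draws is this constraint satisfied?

Inclusion-exclusion on the 2 forbidden self-matches:
Σ_{j=0}^{2} (-1)^j C(2,j)(9-j)!
= C(2,0)·9! - C(2,1)·8! + C(2,2)·7!
= 362880 - 80640 + 5040
= 287280

287280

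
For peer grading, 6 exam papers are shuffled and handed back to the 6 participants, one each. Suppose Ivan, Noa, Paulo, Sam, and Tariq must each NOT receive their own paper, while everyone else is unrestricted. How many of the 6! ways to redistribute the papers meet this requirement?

309

Let A_j be the event that the j-th constrained one is fixed. By inclusion-exclusion over the 5 events:
Σ_{j=0}^{5} (-1)^j C(5,j)(6-j)!
= C(5,0)·6! - C(5,1)·5! + C(5,2)·4! - C(5,3)·3! + C(5,4)·2! - C(5,5)·1!
= 720 - 600 + 240 - 60 + 10 - 1
= 309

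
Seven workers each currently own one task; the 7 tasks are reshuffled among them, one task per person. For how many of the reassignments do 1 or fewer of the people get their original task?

3709

Sum C(7,i)·!(7-i) for i = 0..1:
  i=0: C(7,0)·!7 = 1·1854 = 1854
  i=1: C(7,1)·!6 = 7·265 = 1855
Total = 3709.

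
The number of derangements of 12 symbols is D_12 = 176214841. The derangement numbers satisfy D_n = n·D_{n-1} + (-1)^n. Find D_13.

2290792932

D_13 = 13·176214841 - 1 = 2290792932.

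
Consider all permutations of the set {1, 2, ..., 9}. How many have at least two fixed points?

95887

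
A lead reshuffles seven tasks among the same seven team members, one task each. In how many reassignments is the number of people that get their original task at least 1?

Sum C(7,i)·!(7-i) for i = 1..7:
  i=1: C(7,1)·!6 = 7·265 = 1855
  i=2: C(7,2)·!5 = 21·44 = 924
  i=3: C(7,3)·!4 = 35·9 = 315
  i=4: C(7,4)·!3 = 35·2 = 70
  i=5: C(7,5)·!2 = 21·1 = 21
  i=6: C(7,6)·!1 = 7·0 = 0
  i=7: C(7,7)·!0 = 1·1 = 1
Total = 3186.

3186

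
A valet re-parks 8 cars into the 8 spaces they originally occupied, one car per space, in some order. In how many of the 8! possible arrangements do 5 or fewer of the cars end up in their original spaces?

Sum C(8,i)·!(8-i) for i = 0..5:
  i=0: C(8,0)·!8 = 1·14833 = 14833
  i=1: C(8,1)·!7 = 8·1854 = 14832
  i=2: C(8,2)·!6 = 28·265 = 7420
  i=3: C(8,3)·!5 = 56·44 = 2464
  i=4: C(8,4)·!4 = 70·9 = 630
  i=5: C(8,5)·!3 = 56·2 = 112
Total = 40291.

40291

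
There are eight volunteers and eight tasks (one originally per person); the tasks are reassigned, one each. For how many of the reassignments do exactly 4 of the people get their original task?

630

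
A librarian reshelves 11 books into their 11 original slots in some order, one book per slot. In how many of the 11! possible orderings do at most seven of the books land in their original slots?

39916414

Sum C(11,i)·!(11-i) for i = 0..7:
  i=0: C(11,0)·!11 = 1·14684570 = 14684570
  i=1: C(11,1)·!10 = 11·1334961 = 14684571
  i=2: C(11,2)·!9 = 55·133496 = 7342280
  i=3: C(11,3)·!8 = 165·14833 = 2447445
  i=4: C(11,4)·!7 = 330·1854 = 611820
  i=5: C(11,5)·!6 = 462·265 = 122430
  i=6: C(11,6)·!5 = 462·44 = 20328
  i=7: C(11,7)·!4 = 330·9 = 2970
Total = 39916414.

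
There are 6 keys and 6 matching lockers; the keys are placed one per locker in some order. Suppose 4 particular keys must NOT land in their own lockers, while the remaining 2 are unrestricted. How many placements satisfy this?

Let A_j be the event that the j-th constrained one is fixed. By inclusion-exclusion over the 4 events:
Σ_{j=0}^{4} (-1)^j C(4,j)(6-j)!
= C(4,0)·6! - C(4,1)·5! + C(4,2)·4! - C(4,3)·3! + C(4,4)·2!
= 720 - 480 + 144 - 24 + 2
= 362

362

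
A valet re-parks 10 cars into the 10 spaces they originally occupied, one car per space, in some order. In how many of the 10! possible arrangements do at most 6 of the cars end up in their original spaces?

3628514

# with exactly i fixed is C(10,i)·!(10-i); sum over i=0..6:
  i=0: C(10,0)·!10 = 1·1334961 = 1334961
  i=1: C(10,1)·!9 = 10·133496 = 1334960
  i=2: C(10,2)·!8 = 45·14833 = 667485
  i=3: C(10,3)·!7 = 120·1854 = 222480
  i=4: C(10,4)·!6 = 210·265 = 55650
  i=5: C(10,5)·!5 = 252·44 = 11088
  i=6: C(10,6)·!4 = 210·9 = 1890
Total = 3628514.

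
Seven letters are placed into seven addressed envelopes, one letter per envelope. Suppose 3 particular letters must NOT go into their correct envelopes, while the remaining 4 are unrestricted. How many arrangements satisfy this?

Inclusion-exclusion on the 3 forbidden self-matches:
Σ_{j=0}^{3} (-1)^j C(3,j)(7-j)!
= C(3,0)·7! - C(3,1)·6! + C(3,2)·5! - C(3,3)·4!
= 5040 - 2160 + 360 - 24
= 3216

3216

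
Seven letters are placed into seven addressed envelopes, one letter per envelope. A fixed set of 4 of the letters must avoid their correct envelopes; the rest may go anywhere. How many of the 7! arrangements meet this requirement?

2790

Let A_j be the event that the j-th constrained one is fixed. By inclusion-exclusion over the 4 events:
Σ_{j=0}^{4} (-1)^j C(4,j)(7-j)!
= C(4,0)·7! - C(4,1)·6! + C(4,2)·5! - C(4,3)·4! + C(4,4)·3!
= 5040 - 2880 + 720 - 96 + 6
= 2790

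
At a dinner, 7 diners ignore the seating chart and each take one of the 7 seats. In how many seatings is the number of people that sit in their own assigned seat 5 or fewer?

# with exactly i fixed is C(7,i)·!(7-i); sum over i=0..5:
  i=0: C(7,0)·!7 = 1·1854 = 1854
  i=1: C(7,1)·!6 = 7·265 = 1855
  i=2: C(7,2)·!5 = 21·44 = 924
  i=3: C(7,3)·!4 = 35·9 = 315
  i=4: C(7,4)·!3 = 35·2 = 70
  i=5: C(7,5)·!2 = 21·1 = 21
Total = 5039.

5039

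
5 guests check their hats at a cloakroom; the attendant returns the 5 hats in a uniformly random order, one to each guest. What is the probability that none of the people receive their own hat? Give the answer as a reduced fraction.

Favorable outcomes: !5 = 44.
Total outcomes: 5! = 120.
Probability = 44/120 = 11/30.

11/30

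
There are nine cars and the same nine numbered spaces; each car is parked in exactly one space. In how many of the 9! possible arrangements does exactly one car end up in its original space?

133497

Pick the single fixed position: C(9,1) = 9 ways.
The other 8 form a derangement: !8 = 14833.
Total: 9 × 14833 = 133497.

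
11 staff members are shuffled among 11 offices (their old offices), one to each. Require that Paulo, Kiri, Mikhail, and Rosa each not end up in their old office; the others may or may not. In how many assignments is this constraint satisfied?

Let A_j be the event that the j-th constrained one is fixed. By inclusion-exclusion over the 4 events:
Σ_{j=0}^{4} (-1)^j C(4,j)(11-j)!
= C(4,0)·11! - C(4,1)·10! + C(4,2)·9! - C(4,3)·8! + C(4,4)·7!
= 39916800 - 14515200 + 2177280 - 161280 + 5040
= 27422640

27422640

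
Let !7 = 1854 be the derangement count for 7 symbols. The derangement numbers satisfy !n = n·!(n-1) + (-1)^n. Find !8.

!8 = 8·1854 + 1 = 14833.

14833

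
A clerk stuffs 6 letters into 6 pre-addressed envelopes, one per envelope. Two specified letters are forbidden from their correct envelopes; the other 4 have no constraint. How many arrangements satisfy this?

Inclusion-exclusion on the 2 forbidden self-matches:
Σ_{j=0}^{2} (-1)^j C(2,j)(6-j)!
= C(2,0)·6! - C(2,1)·5! + C(2,2)·4!
= 720 - 240 + 24
= 504

504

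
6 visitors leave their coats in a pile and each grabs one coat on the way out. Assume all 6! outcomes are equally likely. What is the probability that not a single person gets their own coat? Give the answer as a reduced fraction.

53/144

Favorable outcomes: !6 = 265.
Total outcomes: 6! = 720.
Probability = 265/720 = 53/144.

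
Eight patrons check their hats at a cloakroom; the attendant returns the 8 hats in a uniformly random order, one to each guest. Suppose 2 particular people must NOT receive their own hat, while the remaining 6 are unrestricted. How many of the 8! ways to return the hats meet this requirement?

30960

Inclusion-exclusion on the 2 forbidden self-matches:
Σ_{j=0}^{2} (-1)^j C(2,j)(8-j)!
= C(2,0)·8! - C(2,1)·7! + C(2,2)·6!
= 40320 - 10080 + 720
= 30960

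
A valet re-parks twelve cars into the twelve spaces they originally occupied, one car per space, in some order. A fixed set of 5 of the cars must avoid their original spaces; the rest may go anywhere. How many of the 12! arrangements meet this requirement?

312273360

Inclusion-exclusion on the 5 forbidden self-matches:
Σ_{j=0}^{5} (-1)^j C(5,j)(12-j)!
= C(5,0)·12! - C(5,1)·11! + C(5,2)·10! - C(5,3)·9! + C(5,4)·8! - C(5,5)·7!
= 479001600 - 199584000 + 36288000 - 3628800 + 201600 - 5040
= 312273360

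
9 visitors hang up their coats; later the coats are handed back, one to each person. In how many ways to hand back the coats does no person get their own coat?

133496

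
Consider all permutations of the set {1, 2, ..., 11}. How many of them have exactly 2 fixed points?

Pick the 2 fixed positions: C(11,2) = 55 ways.
The remaining 9 must be deranged: !9 = 133496.
Total: 55 × 133496 = 7342280.

7342280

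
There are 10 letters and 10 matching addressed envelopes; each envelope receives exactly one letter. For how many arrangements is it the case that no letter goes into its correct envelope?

Use !n = n·!(n-1) + (-1)^n.
!10 = 10·133496 + 1 = 1334961

1334961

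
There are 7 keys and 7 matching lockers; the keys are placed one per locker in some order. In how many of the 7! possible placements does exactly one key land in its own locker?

1855

Choose which one of the 7 is fixed: C(7,1) = 7.
The remaining 6 must be deranged: !6 = 265.
Total: 7 × 265 = 1855.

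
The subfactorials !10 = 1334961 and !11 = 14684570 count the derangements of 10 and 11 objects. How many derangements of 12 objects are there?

176214841

!12 = (12-1)·(!11 + !10) = 11·(14684570 + 1334961) = 11·16019531 = 176214841.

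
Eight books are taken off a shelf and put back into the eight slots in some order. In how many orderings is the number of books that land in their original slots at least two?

10655

Sum C(8,i)·!(8-i) for i = 2..8:
  i=2: C(8,2)·!6 = 28·265 = 7420
  i=3: C(8,3)·!5 = 56·44 = 2464
  i=4: C(8,4)·!4 = 70·9 = 630
  i=5: C(8,5)·!3 = 56·2 = 112
  i=6: C(8,6)·!2 = 28·1 = 28
  i=7: C(8,7)·!1 = 8·0 = 0
  i=8: C(8,8)·!0 = 1·1 = 1
Total = 10655.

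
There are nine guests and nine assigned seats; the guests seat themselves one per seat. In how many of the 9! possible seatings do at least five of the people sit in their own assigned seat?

1339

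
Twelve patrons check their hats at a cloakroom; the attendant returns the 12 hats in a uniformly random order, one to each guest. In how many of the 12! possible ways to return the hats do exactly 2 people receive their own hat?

88107426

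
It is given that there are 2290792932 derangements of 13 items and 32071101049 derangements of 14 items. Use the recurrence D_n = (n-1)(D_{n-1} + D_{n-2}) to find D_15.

D_15 = (15-1)·(D_14 + D_13) = 14·(32071101049 + 2290792932) = 14·34361893981 = 481066515734.

481066515734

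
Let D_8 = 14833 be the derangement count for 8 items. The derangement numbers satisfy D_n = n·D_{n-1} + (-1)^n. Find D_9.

133496

D_9 = 9·14833 - 1 = 133496.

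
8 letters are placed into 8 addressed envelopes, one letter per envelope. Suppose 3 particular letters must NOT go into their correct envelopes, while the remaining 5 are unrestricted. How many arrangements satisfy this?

Inclusion-exclusion on the 3 forbidden self-matches:
Σ_{j=0}^{3} (-1)^j C(3,j)(8-j)!
= C(3,0)·8! - C(3,1)·7! + C(3,2)·6! - C(3,3)·5!
= 40320 - 15120 + 2160 - 120
= 27240

27240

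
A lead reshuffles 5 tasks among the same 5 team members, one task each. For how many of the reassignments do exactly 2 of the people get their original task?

Pick the 2 fixed positions: C(5,2) = 10 ways.
The remaining 3 must be deranged: !3 = 2.
Total: 10 × 2 = 20.

20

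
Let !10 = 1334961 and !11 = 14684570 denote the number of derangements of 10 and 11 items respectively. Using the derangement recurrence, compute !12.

176214841

!12 = (12-1)·(!11 + !10) = 11·(14684570 + 1334961) = 11·16019531 = 176214841.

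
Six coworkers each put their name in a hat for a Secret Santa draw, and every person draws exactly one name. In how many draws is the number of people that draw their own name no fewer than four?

Sum C(6,i)·!(6-i) for i = 4..6:
  i=4: C(6,4)·!2 = 15·1 = 15
  i=5: C(6,5)·!1 = 6·0 = 0
  i=6: C(6,6)·!0 = 1·1 = 1
Total = 16.

16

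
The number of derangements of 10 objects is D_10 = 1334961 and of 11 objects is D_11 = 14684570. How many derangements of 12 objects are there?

176214841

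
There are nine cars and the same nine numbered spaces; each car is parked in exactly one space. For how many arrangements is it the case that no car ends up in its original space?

The subfactorial !9 = [9!/e] (nearest integer).
9! = 362880, and 362880/e ≈ 133496.09, so !9 = 133496.

133496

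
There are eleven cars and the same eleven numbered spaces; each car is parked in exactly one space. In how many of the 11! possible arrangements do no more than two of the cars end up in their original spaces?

36711421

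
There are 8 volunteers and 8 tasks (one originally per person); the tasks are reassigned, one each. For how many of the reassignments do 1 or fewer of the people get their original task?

29665

Sum C(8,i)·!(8-i) for i = 0..1:
  i=0: C(8,0)·!8 = 1·14833 = 14833
  i=1: C(8,1)·!7 = 8·1854 = 14832
Total = 29665.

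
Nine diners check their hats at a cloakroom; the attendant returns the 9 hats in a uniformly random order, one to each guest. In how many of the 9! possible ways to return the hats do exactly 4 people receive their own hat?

5544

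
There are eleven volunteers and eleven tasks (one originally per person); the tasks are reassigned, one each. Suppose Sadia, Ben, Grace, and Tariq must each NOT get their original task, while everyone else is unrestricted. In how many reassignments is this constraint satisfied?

Inclusion-exclusion on the 4 forbidden self-matches:
Σ_{j=0}^{4} (-1)^j C(4,j)(11-j)!
= C(4,0)·11! - C(4,1)·10! + C(4,2)·9! - C(4,3)·8! + C(4,4)·7!
= 39916800 - 14515200 + 2177280 - 161280 + 5040
= 27422640

27422640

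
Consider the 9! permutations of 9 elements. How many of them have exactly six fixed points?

168

Pick the 6 fixed positions: C(9,6) = 84 ways.
The remaining 3 must be deranged: !3 = 2.
Total: 84 × 2 = 168.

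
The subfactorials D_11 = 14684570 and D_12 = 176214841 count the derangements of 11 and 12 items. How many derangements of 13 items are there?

D_13 = (13-1)·(D_12 + D_11) = 12·(176214841 + 14684570) = 12·190899411 = 2290792932.

2290792932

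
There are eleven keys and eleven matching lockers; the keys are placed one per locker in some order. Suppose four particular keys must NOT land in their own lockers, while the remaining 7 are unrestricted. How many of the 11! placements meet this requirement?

27422640

Let A_j be the event that the j-th constrained one is fixed. By inclusion-exclusion over the 4 events:
Σ_{j=0}^{4} (-1)^j C(4,j)(11-j)!
= C(4,0)·11! - C(4,1)·10! + C(4,2)·9! - C(4,3)·8! + C(4,4)·7!
= 39916800 - 14515200 + 2177280 - 161280 + 5040
= 27422640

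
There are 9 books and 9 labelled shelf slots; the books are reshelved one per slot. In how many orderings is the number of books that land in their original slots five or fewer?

Sum C(9,i)·!(9-i) for i = 0..5:
  i=0: C(9,0)·!9 = 1·133496 = 133496
  i=1: C(9,1)·!8 = 9·14833 = 133497
  i=2: C(9,2)·!7 = 36·1854 = 66744
  i=3: C(9,3)·!6 = 84·265 = 22260
  i=4: C(9,4)·!5 = 126·44 = 5544
  i=5: C(9,5)·!4 = 126·9 = 1134
Total = 362675.

362675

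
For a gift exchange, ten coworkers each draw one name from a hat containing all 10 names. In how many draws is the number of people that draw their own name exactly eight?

Pick the 8 fixed positions: C(10,8) = 45 ways.
The remaining 2 must be deranged: !2 = 1.
Total: 45 × 1 = 45.

45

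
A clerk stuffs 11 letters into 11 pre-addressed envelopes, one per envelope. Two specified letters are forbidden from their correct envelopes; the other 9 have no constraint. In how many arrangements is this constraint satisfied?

33022080

Let A_j be the event that the j-th constrained one is fixed. By inclusion-exclusion over the 2 events:
Σ_{j=0}^{2} (-1)^j C(2,j)(11-j)!
= C(2,0)·11! - C(2,1)·10! + C(2,2)·9!
= 39916800 - 7257600 + 362880
= 33022080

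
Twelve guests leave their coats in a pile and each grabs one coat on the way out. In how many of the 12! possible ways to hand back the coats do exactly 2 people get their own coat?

88107426

Choose which 2 of the 12 are fixed: C(12,2) = 66.
The other 10 form a derangement: !10 = 1334961.
Total: 66 × 1334961 = 88107426.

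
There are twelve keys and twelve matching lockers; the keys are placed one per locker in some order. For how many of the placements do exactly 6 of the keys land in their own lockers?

244860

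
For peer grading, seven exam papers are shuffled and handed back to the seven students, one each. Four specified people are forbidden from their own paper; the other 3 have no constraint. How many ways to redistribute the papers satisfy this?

2790

Inclusion-exclusion on the 4 forbidden self-matches:
Σ_{j=0}^{4} (-1)^j C(4,j)(7-j)!
= C(4,0)·7! - C(4,1)·6! + C(4,2)·5! - C(4,3)·4! + C(4,4)·3!
= 5040 - 2880 + 720 - 96 + 6
= 2790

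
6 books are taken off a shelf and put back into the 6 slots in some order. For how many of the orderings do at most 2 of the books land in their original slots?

664

Sum C(6,i)·!(6-i) for i = 0..2:
  i=0: C(6,0)·!6 = 1·265 = 265
  i=1: C(6,1)·!5 = 6·44 = 264
  i=2: C(6,2)·!4 = 15·9 = 135
Total = 664.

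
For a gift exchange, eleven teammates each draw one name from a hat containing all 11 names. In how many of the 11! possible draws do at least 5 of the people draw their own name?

# with exactly i fixed is C(11,i)·!(11-i); sum over i=5..11:
  i=5: C(11,5)·!6 = 462·265 = 122430
  i=6: C(11,6)·!5 = 462·44 = 20328
  i=7: C(11,7)·!4 = 330·9 = 2970
  i=8: C(11,8)·!3 = 165·2 = 330
  i=9: C(11,9)·!2 = 55·1 = 55
  i=10: C(11,10)·!1 = 11·0 = 0
  i=11: C(11,11)·!0 = 1·1 = 1
Total = 146114.

146114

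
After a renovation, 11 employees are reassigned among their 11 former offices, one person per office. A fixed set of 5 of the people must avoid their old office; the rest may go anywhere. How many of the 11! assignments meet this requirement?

25022880

Inclusion-exclusion on the 5 forbidden self-matches:
Σ_{j=0}^{5} (-1)^j C(5,j)(11-j)!
= C(5,0)·11! - C(5,1)·10! + C(5,2)·9! - C(5,3)·8! + C(5,4)·7! - C(5,5)·6!
= 39916800 - 18144000 + 3628800 - 403200 + 25200 - 720
= 25022880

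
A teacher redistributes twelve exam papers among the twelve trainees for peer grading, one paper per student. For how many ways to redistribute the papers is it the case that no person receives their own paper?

176214841

!12 = 12! · Σ_{k=0}^{12} (-1)^k/k!
= 12! - 12!/1! + 12!/2! - 12!/3! + 12!/4! - 12!/5! + 12!/6! - 12!/7! + 12!/8! - 12!/9! + 12!/10! - 12!/11! + 12!/12!
= 479001600 - 479001600 + 239500800 - 79833600 + 19958400 - 3991680 + 665280 - 95040 + 11880 - 1320 + 132 - 12 + 1
= 176214841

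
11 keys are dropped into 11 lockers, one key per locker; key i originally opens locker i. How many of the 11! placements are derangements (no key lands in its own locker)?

14684570

!11 = 11! · Σ_{k=0}^{11} (-1)^k/k!
= 11! - 11!/1! + 11!/2! - 11!/3! + 11!/4! - 11!/5! + 11!/6! - 11!/7! + 11!/8! - 11!/9! + 11!/10! - 11!/11!
= 39916800 - 39916800 + 19958400 - 6652800 + 1663200 - 332640 + 55440 - 7920 + 990 - 110 + 11 - 1
= 14684570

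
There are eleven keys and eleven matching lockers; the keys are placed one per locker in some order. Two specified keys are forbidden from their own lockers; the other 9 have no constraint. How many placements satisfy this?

Inclusion-exclusion on the 2 forbidden self-matches:
Σ_{j=0}^{2} (-1)^j C(2,j)(11-j)!
= C(2,0)·11! - C(2,1)·10! + C(2,2)·9!
= 39916800 - 7257600 + 362880
= 33022080

33022080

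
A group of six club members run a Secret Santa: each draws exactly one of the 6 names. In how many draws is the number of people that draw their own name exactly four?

15

Choose which 4 of the 6 are fixed: C(6,4) = 15.
The other 2 form a derangement: !2 = 1.
Total: 15 × 1 = 15.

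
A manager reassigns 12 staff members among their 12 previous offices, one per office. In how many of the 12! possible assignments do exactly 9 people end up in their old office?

Pick the 9 fixed positions: C(12,9) = 220 ways.
The other 3 form a derangement: !3 = 2.
Total: 220 × 2 = 440.

440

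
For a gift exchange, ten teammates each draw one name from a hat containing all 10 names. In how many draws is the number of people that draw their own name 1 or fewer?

Sum C(10,i)·!(10-i) for i = 0..1:
  i=0: C(10,0)·!10 = 1·1334961 = 1334961
  i=1: C(10,1)·!9 = 10·133496 = 1334960
Total = 2669921.

2669921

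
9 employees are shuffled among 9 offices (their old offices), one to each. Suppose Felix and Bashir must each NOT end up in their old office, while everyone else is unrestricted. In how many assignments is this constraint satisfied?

287280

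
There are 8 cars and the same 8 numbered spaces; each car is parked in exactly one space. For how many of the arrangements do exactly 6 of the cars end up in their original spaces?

28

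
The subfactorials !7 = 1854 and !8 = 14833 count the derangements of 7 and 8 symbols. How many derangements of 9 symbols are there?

133496

!9 = (9-1)·(!8 + !7) = 8·(14833 + 1854) = 8·16687 = 133496.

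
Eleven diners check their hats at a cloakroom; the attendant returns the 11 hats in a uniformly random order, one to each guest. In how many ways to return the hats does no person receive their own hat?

14684570

Use !n = n·!(n-1) + (-1)^n.
!11 = 11·1334961 - 1 = 14684570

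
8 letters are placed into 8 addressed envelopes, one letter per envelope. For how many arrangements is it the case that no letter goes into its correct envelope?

Recurrence: !8 = 8·!7 + (-1)^8.
!8 = 8·1854 + 1 = 14833

14833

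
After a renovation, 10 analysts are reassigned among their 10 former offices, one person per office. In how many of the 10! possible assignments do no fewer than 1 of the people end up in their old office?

Sum C(10,i)·!(10-i) for i = 1..10:
  i=1: C(10,1)·!9 = 10·133496 = 1334960
  i=2: C(10,2)·!8 = 45·14833 = 667485
  i=3: C(10,3)·!7 = 120·1854 = 222480
  i=4: C(10,4)·!6 = 210·265 = 55650
  i=5: C(10,5)·!5 = 252·44 = 11088
  i=6: C(10,6)·!4 = 210·9 = 1890
  i=7: C(10,7)·!3 = 120·2 = 240
  i=8: C(10,8)·!2 = 45·1 = 45
  i=9: C(10,9)·!1 = 10·0 = 0
  i=10: C(10,10)·!0 = 1·1 = 1
Total = 2293839.

2293839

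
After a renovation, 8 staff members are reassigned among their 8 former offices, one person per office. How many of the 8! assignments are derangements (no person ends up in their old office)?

The number of derangements of 8 is !8 = Σ_{k=0}^{8} (-1)^k·8!/k!
= 8! - 8!/1! + 8!/2! - 8!/3! + 8!/4! - 8!/5! + 8!/6! - 8!/7! + 8!/8!
= 40320 - 40320 + 20160 - 6720 + 1680 - 336 + 56 - 8 + 1
= 14833

14833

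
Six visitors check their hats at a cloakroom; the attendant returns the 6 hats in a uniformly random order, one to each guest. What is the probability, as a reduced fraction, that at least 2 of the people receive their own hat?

Favorable outcomes: Σ_{i≥2} C(6,i)·!(6-i) = 15·9 + 20·2 + 15·1 + 6·0 + 1·1 = 191.
Total outcomes: 6! = 720.
Probability = 191/720 = 191/720.

191/720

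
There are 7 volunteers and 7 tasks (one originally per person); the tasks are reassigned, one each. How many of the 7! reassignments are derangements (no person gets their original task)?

1854

Recurrence: !7 = 6·(!6 + !5).
!7 = 6·(265 + 44) = 6·309 = 1854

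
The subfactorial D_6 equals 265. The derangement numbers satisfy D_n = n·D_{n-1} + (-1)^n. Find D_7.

1854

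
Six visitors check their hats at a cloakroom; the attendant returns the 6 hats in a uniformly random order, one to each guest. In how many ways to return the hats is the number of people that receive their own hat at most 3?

704

Sum C(6,i)·!(6-i) for i = 0..3:
  i=0: C(6,0)·!6 = 1·265 = 265
  i=1: C(6,1)·!5 = 6·44 = 264
  i=2: C(6,2)·!4 = 15·9 = 135
  i=3: C(6,3)·!3 = 20·2 = 40
Total = 704.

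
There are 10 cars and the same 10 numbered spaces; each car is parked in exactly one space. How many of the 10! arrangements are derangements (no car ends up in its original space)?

1334961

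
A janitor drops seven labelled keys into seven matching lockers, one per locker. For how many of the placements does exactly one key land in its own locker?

1855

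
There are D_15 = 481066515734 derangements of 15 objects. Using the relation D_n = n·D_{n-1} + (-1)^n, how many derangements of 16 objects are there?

7697064251745

D_16 = 16·481066515734 + 1 = 7697064251745.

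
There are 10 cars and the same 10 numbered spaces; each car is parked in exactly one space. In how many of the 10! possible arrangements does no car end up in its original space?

!10 = 10! · Σ_{k=0}^{10} (-1)^k/k!
= 10! - 10!/1! + 10!/2! - 10!/3! + 10!/4! - 10!/5! + 10!/6! - 10!/7! + 10!/8! - 10!/9! + 10!/10!
= 3628800 - 3628800 + 1814400 - 604800 + 151200 - 30240 + 5040 - 720 + 90 - 10 + 1
= 1334961

1334961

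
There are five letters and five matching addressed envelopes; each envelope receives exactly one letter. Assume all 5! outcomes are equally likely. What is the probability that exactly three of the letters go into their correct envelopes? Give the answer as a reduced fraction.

Favorable outcomes: C(5,3)·!2 = 10·1 = 10.
Total outcomes: 5! = 120.
Probability = 10/120 = 1/12.

1/12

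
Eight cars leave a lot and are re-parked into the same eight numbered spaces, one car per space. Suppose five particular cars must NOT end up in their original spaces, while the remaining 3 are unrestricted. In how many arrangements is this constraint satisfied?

21234

Inclusion-exclusion on the 5 forbidden self-matches:
Σ_{j=0}^{5} (-1)^j C(5,j)(8-j)!
= C(5,0)·8! - C(5,1)·7! + C(5,2)·6! - C(5,3)·5! + C(5,4)·4! - C(5,5)·3!
= 40320 - 25200 + 7200 - 1200 + 120 - 6
= 21234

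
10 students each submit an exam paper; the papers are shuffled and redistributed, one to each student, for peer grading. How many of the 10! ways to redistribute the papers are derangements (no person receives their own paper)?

1334961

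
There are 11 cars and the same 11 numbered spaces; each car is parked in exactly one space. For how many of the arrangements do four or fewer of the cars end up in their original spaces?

# with exactly i fixed is C(11,i)·!(11-i); sum over i=0..4:
  i=0: C(11,0)·!11 = 1·14684570 = 14684570
  i=1: C(11,1)·!10 = 11·1334961 = 14684571
  i=2: C(11,2)·!9 = 55·133496 = 7342280
  i=3: C(11,3)·!8 = 165·14833 = 2447445
  i=4: C(11,4)·!7 = 330·1854 = 611820
Total = 39770686.

39770686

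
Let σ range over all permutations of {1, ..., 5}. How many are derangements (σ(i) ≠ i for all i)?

Recurrence: !5 = 4·(!4 + !3).
!5 = 4·(9 + 2) = 4·11 = 44

44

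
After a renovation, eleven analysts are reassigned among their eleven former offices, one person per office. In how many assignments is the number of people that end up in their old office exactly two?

7342280

Pick the 2 fixed positions: C(11,2) = 55 ways.
The remaining 9 must be deranged: !9 = 133496.
Total: 55 × 133496 = 7342280.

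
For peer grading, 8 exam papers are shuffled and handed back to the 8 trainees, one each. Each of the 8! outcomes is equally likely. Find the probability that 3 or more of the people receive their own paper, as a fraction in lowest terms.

647/8064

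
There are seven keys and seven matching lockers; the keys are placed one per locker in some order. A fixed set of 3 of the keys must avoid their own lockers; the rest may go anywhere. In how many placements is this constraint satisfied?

3216

Let A_j be the event that the j-th constrained one is fixed. By inclusion-exclusion over the 3 events:
Σ_{j=0}^{3} (-1)^j C(3,j)(7-j)!
= C(3,0)·7! - C(3,1)·6! + C(3,2)·5! - C(3,3)·4!
= 5040 - 2160 + 360 - 24
= 3216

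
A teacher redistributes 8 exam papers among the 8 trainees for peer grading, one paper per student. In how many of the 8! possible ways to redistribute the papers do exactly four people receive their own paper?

630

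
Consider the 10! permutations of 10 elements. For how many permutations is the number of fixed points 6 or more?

Sum C(10,i)·!(10-i) for i = 6..10:
  i=6: C(10,6)·!4 = 210·9 = 1890
  i=7: C(10,7)·!3 = 120·2 = 240
  i=8: C(10,8)·!2 = 45·1 = 45
  i=9: C(10,9)·!1 = 10·0 = 0
  i=10: C(10,10)·!0 = 1·1 = 1
Total = 2176.

2176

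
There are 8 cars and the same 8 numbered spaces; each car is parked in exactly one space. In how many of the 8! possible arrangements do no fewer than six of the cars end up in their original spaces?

# with exactly i fixed is C(8,i)·!(8-i); sum over i=6..8:
  i=6: C(8,6)·!2 = 28·1 = 28
  i=7: C(8,7)·!1 = 8·0 = 0
  i=8: C(8,8)·!0 = 1·1 = 1
Total = 29.

29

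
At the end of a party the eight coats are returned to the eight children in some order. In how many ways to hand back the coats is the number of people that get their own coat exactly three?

2464

Choose which 3 of the 8 are fixed: C(8,3) = 56.
The other 5 form a derangement: !5 = 44.
Total: 56 × 44 = 2464.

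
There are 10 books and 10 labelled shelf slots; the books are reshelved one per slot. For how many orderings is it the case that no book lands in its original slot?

Use !n = n·!(n-1) + (-1)^n.
!10 = 10·133496 + 1 = 1334961

1334961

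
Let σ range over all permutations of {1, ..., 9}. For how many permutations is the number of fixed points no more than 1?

266993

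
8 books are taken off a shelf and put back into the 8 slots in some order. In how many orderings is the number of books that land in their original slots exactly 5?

112

Pick the 5 fixed positions: C(8,5) = 56 ways.
The other 3 form a derangement: !3 = 2.
Total: 56 × 2 = 112.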